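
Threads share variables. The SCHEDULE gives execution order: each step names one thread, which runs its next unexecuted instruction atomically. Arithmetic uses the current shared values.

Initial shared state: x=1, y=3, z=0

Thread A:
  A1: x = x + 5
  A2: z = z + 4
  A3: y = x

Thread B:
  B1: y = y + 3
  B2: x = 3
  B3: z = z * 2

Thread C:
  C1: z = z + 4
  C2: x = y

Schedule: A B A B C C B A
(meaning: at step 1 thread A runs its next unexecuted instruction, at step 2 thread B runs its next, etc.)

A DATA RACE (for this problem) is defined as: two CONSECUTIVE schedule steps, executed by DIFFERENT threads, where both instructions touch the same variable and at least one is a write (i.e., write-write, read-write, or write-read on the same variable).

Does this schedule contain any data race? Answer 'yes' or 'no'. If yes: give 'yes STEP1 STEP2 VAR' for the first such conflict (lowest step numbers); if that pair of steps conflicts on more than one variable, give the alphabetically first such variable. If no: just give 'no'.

Steps 1,2: A(r=x,w=x) vs B(r=y,w=y). No conflict.
Steps 2,3: B(r=y,w=y) vs A(r=z,w=z). No conflict.
Steps 3,4: A(r=z,w=z) vs B(r=-,w=x). No conflict.
Steps 4,5: B(r=-,w=x) vs C(r=z,w=z). No conflict.
Steps 5,6: same thread (C). No race.
Steps 6,7: C(r=y,w=x) vs B(r=z,w=z). No conflict.
Steps 7,8: B(r=z,w=z) vs A(r=x,w=y). No conflict.

Answer: no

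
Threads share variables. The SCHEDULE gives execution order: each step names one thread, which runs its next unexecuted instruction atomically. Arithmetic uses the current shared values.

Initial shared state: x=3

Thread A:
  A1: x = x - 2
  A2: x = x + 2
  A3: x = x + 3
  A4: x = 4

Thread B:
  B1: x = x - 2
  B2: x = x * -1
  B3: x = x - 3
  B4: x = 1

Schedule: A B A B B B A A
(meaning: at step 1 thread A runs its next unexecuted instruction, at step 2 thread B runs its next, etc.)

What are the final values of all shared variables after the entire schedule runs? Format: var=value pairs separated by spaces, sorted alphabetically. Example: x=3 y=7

Answer: x=4

Derivation:
Step 1: thread A executes A1 (x = x - 2). Shared: x=1. PCs: A@1 B@0
Step 2: thread B executes B1 (x = x - 2). Shared: x=-1. PCs: A@1 B@1
Step 3: thread A executes A2 (x = x + 2). Shared: x=1. PCs: A@2 B@1
Step 4: thread B executes B2 (x = x * -1). Shared: x=-1. PCs: A@2 B@2
Step 5: thread B executes B3 (x = x - 3). Shared: x=-4. PCs: A@2 B@3
Step 6: thread B executes B4 (x = 1). Shared: x=1. PCs: A@2 B@4
Step 7: thread A executes A3 (x = x + 3). Shared: x=4. PCs: A@3 B@4
Step 8: thread A executes A4 (x = 4). Shared: x=4. PCs: A@4 B@4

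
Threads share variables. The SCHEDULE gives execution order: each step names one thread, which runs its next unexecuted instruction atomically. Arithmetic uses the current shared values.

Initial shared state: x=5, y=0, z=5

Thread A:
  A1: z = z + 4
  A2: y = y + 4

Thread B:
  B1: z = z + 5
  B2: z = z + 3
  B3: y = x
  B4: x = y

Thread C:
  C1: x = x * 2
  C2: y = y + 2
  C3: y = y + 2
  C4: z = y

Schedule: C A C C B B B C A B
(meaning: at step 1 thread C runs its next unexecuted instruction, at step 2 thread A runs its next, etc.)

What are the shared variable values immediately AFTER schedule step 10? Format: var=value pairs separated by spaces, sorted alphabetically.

Answer: x=14 y=14 z=10

Derivation:
Step 1: thread C executes C1 (x = x * 2). Shared: x=10 y=0 z=5. PCs: A@0 B@0 C@1
Step 2: thread A executes A1 (z = z + 4). Shared: x=10 y=0 z=9. PCs: A@1 B@0 C@1
Step 3: thread C executes C2 (y = y + 2). Shared: x=10 y=2 z=9. PCs: A@1 B@0 C@2
Step 4: thread C executes C3 (y = y + 2). Shared: x=10 y=4 z=9. PCs: A@1 B@0 C@3
Step 5: thread B executes B1 (z = z + 5). Shared: x=10 y=4 z=14. PCs: A@1 B@1 C@3
Step 6: thread B executes B2 (z = z + 3). Shared: x=10 y=4 z=17. PCs: A@1 B@2 C@3
Step 7: thread B executes B3 (y = x). Shared: x=10 y=10 z=17. PCs: A@1 B@3 C@3
Step 8: thread C executes C4 (z = y). Shared: x=10 y=10 z=10. PCs: A@1 B@3 C@4
Step 9: thread A executes A2 (y = y + 4). Shared: x=10 y=14 z=10. PCs: A@2 B@3 C@4
Step 10: thread B executes B4 (x = y). Shared: x=14 y=14 z=10. PCs: A@2 B@4 C@4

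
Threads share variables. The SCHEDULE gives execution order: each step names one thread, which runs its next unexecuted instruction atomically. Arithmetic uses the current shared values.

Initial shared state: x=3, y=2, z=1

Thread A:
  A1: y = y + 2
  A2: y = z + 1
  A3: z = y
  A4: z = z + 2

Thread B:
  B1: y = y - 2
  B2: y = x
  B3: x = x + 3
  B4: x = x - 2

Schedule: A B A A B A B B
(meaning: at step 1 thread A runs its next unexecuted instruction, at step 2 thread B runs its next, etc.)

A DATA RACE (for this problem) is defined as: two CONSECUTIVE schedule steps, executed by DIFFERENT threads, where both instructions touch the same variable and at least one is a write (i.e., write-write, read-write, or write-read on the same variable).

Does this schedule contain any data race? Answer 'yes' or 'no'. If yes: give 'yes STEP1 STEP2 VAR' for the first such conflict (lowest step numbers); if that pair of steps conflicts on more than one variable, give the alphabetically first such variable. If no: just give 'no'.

Steps 1,2: A(y = y + 2) vs B(y = y - 2). RACE on y (W-W).
Steps 2,3: B(y = y - 2) vs A(y = z + 1). RACE on y (W-W).
Steps 3,4: same thread (A). No race.
Steps 4,5: A(z = y) vs B(y = x). RACE on y (R-W).
Steps 5,6: B(r=x,w=y) vs A(r=z,w=z). No conflict.
Steps 6,7: A(r=z,w=z) vs B(r=x,w=x). No conflict.
Steps 7,8: same thread (B). No race.
First conflict at steps 1,2.

Answer: yes 1 2 y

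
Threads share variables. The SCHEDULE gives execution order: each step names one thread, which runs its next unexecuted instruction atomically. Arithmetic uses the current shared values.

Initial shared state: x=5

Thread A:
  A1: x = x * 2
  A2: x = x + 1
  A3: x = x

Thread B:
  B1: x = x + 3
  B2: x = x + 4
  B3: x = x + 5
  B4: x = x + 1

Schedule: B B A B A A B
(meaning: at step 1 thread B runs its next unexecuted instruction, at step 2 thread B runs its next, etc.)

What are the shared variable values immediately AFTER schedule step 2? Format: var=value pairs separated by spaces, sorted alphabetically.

Step 1: thread B executes B1 (x = x + 3). Shared: x=8. PCs: A@0 B@1
Step 2: thread B executes B2 (x = x + 4). Shared: x=12. PCs: A@0 B@2

Answer: x=12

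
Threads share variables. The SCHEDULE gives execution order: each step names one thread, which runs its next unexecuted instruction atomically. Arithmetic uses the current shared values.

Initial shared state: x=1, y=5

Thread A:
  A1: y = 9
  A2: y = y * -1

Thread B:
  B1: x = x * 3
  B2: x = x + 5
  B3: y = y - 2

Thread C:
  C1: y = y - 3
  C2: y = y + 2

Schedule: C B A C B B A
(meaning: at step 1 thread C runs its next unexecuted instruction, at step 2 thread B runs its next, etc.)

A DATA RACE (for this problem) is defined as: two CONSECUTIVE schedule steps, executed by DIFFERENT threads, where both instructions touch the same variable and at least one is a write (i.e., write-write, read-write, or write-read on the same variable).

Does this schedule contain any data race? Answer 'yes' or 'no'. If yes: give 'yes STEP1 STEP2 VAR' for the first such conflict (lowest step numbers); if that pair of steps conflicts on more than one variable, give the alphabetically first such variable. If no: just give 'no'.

Steps 1,2: C(r=y,w=y) vs B(r=x,w=x). No conflict.
Steps 2,3: B(r=x,w=x) vs A(r=-,w=y). No conflict.
Steps 3,4: A(y = 9) vs C(y = y + 2). RACE on y (W-W).
Steps 4,5: C(r=y,w=y) vs B(r=x,w=x). No conflict.
Steps 5,6: same thread (B). No race.
Steps 6,7: B(y = y - 2) vs A(y = y * -1). RACE on y (W-W).
First conflict at steps 3,4.

Answer: yes 3 4 y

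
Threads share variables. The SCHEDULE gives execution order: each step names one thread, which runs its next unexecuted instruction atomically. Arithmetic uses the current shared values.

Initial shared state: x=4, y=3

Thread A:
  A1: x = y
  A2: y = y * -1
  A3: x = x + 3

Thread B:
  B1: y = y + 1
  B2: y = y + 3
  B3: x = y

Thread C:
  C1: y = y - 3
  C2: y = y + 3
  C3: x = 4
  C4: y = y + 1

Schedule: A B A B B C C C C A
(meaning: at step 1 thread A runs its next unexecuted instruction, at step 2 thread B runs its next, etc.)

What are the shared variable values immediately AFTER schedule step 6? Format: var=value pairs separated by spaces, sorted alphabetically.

Answer: x=-1 y=-4

Derivation:
Step 1: thread A executes A1 (x = y). Shared: x=3 y=3. PCs: A@1 B@0 C@0
Step 2: thread B executes B1 (y = y + 1). Shared: x=3 y=4. PCs: A@1 B@1 C@0
Step 3: thread A executes A2 (y = y * -1). Shared: x=3 y=-4. PCs: A@2 B@1 C@0
Step 4: thread B executes B2 (y = y + 3). Shared: x=3 y=-1. PCs: A@2 B@2 C@0
Step 5: thread B executes B3 (x = y). Shared: x=-1 y=-1. PCs: A@2 B@3 C@0
Step 6: thread C executes C1 (y = y - 3). Shared: x=-1 y=-4. PCs: A@2 B@3 C@1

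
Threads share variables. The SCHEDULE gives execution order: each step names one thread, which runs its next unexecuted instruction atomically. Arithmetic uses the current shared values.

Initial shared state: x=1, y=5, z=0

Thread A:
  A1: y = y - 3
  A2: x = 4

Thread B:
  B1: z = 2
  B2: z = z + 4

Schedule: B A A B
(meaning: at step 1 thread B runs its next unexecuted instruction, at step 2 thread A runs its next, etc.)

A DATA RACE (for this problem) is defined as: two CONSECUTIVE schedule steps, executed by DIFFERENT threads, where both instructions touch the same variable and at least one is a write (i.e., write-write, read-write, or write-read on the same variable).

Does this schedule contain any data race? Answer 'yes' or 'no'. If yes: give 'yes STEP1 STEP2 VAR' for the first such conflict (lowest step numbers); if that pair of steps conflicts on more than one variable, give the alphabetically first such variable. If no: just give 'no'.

Answer: no

Derivation:
Steps 1,2: B(r=-,w=z) vs A(r=y,w=y). No conflict.
Steps 2,3: same thread (A). No race.
Steps 3,4: A(r=-,w=x) vs B(r=z,w=z). No conflict.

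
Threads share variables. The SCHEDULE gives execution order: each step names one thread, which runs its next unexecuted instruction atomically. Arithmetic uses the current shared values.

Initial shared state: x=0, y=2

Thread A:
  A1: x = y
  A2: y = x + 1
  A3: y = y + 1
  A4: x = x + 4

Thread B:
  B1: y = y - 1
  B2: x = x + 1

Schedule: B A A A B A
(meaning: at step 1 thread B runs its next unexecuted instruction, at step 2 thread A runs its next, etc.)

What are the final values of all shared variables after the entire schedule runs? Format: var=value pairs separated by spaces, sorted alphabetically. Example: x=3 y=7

Answer: x=6 y=3

Derivation:
Step 1: thread B executes B1 (y = y - 1). Shared: x=0 y=1. PCs: A@0 B@1
Step 2: thread A executes A1 (x = y). Shared: x=1 y=1. PCs: A@1 B@1
Step 3: thread A executes A2 (y = x + 1). Shared: x=1 y=2. PCs: A@2 B@1
Step 4: thread A executes A3 (y = y + 1). Shared: x=1 y=3. PCs: A@3 B@1
Step 5: thread B executes B2 (x = x + 1). Shared: x=2 y=3. PCs: A@3 B@2
Step 6: thread A executes A4 (x = x + 4). Shared: x=6 y=3. PCs: A@4 B@2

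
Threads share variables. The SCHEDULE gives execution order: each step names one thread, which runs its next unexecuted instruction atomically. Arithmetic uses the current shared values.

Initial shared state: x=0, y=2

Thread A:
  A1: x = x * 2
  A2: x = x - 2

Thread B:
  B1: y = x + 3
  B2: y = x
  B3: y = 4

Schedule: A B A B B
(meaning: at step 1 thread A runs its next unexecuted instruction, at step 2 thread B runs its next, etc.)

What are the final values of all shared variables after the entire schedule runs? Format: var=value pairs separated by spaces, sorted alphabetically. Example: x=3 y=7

Step 1: thread A executes A1 (x = x * 2). Shared: x=0 y=2. PCs: A@1 B@0
Step 2: thread B executes B1 (y = x + 3). Shared: x=0 y=3. PCs: A@1 B@1
Step 3: thread A executes A2 (x = x - 2). Shared: x=-2 y=3. PCs: A@2 B@1
Step 4: thread B executes B2 (y = x). Shared: x=-2 y=-2. PCs: A@2 B@2
Step 5: thread B executes B3 (y = 4). Shared: x=-2 y=4. PCs: A@2 B@3

Answer: x=-2 y=4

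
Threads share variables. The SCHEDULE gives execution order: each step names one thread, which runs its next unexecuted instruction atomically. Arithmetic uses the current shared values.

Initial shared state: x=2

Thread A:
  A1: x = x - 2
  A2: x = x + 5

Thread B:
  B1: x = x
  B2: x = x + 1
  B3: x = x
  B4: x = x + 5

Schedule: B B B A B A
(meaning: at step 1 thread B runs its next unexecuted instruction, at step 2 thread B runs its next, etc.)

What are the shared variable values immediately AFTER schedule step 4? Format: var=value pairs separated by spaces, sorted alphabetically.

Answer: x=1

Derivation:
Step 1: thread B executes B1 (x = x). Shared: x=2. PCs: A@0 B@1
Step 2: thread B executes B2 (x = x + 1). Shared: x=3. PCs: A@0 B@2
Step 3: thread B executes B3 (x = x). Shared: x=3. PCs: A@0 B@3
Step 4: thread A executes A1 (x = x - 2). Shared: x=1. PCs: A@1 B@3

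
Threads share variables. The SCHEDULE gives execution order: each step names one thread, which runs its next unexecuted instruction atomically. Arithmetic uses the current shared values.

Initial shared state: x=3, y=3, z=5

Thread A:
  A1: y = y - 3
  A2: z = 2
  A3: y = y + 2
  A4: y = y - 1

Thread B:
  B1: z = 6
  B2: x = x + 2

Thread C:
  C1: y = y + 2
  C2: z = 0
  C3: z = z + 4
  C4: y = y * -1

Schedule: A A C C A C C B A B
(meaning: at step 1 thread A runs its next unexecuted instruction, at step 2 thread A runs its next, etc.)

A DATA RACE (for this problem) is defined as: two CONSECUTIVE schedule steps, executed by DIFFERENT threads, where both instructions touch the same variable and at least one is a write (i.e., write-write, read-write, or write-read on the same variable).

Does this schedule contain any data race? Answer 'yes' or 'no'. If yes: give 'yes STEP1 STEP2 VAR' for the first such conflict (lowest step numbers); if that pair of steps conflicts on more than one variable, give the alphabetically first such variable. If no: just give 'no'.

Steps 1,2: same thread (A). No race.
Steps 2,3: A(r=-,w=z) vs C(r=y,w=y). No conflict.
Steps 3,4: same thread (C). No race.
Steps 4,5: C(r=-,w=z) vs A(r=y,w=y). No conflict.
Steps 5,6: A(r=y,w=y) vs C(r=z,w=z). No conflict.
Steps 6,7: same thread (C). No race.
Steps 7,8: C(r=y,w=y) vs B(r=-,w=z). No conflict.
Steps 8,9: B(r=-,w=z) vs A(r=y,w=y). No conflict.
Steps 9,10: A(r=y,w=y) vs B(r=x,w=x). No conflict.

Answer: no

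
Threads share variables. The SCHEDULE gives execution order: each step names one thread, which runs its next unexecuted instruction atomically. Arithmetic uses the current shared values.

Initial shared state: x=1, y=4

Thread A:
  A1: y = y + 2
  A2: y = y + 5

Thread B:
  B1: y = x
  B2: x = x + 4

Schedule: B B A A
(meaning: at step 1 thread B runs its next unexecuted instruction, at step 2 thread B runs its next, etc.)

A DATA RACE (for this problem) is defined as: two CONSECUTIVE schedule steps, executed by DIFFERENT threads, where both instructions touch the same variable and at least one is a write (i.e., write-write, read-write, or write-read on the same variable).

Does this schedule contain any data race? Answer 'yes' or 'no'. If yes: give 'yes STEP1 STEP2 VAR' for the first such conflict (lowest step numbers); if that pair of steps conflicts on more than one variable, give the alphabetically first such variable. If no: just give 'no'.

Steps 1,2: same thread (B). No race.
Steps 2,3: B(r=x,w=x) vs A(r=y,w=y). No conflict.
Steps 3,4: same thread (A). No race.

Answer: no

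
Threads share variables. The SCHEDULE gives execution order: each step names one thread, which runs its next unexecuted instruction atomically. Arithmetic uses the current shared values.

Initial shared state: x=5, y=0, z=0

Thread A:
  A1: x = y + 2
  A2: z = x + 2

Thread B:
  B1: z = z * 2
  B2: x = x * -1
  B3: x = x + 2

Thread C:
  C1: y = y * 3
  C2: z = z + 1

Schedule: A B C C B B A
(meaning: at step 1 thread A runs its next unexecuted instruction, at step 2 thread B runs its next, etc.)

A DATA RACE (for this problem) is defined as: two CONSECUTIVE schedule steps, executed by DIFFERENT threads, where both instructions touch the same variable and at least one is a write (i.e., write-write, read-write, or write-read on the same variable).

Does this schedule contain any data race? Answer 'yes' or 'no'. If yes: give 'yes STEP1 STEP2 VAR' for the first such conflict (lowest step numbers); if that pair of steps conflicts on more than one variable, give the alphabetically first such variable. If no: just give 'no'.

Answer: yes 6 7 x

Derivation:
Steps 1,2: A(r=y,w=x) vs B(r=z,w=z). No conflict.
Steps 2,3: B(r=z,w=z) vs C(r=y,w=y). No conflict.
Steps 3,4: same thread (C). No race.
Steps 4,5: C(r=z,w=z) vs B(r=x,w=x). No conflict.
Steps 5,6: same thread (B). No race.
Steps 6,7: B(x = x + 2) vs A(z = x + 2). RACE on x (W-R).
First conflict at steps 6,7.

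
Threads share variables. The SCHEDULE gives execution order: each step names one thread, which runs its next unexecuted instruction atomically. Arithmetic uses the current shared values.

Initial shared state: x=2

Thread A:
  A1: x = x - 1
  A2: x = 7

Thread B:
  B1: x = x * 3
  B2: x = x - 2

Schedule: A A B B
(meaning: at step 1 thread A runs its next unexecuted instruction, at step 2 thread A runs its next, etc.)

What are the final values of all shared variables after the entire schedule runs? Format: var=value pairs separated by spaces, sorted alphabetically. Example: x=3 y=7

Step 1: thread A executes A1 (x = x - 1). Shared: x=1. PCs: A@1 B@0
Step 2: thread A executes A2 (x = 7). Shared: x=7. PCs: A@2 B@0
Step 3: thread B executes B1 (x = x * 3). Shared: x=21. PCs: A@2 B@1
Step 4: thread B executes B2 (x = x - 2). Shared: x=19. PCs: A@2 B@2

Answer: x=19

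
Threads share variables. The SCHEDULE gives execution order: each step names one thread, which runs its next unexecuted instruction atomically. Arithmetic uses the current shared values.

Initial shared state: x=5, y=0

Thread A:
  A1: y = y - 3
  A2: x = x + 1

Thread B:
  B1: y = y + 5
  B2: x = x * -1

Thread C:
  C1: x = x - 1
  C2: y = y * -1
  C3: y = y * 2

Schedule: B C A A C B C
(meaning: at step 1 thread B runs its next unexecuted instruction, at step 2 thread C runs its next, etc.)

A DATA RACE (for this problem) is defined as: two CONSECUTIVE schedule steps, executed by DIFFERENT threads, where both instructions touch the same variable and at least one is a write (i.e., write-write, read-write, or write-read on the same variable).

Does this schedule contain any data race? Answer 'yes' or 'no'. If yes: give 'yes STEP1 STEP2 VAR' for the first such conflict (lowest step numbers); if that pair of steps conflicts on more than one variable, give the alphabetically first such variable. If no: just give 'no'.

Answer: no

Derivation:
Steps 1,2: B(r=y,w=y) vs C(r=x,w=x). No conflict.
Steps 2,3: C(r=x,w=x) vs A(r=y,w=y). No conflict.
Steps 3,4: same thread (A). No race.
Steps 4,5: A(r=x,w=x) vs C(r=y,w=y). No conflict.
Steps 5,6: C(r=y,w=y) vs B(r=x,w=x). No conflict.
Steps 6,7: B(r=x,w=x) vs C(r=y,w=y). No conflict.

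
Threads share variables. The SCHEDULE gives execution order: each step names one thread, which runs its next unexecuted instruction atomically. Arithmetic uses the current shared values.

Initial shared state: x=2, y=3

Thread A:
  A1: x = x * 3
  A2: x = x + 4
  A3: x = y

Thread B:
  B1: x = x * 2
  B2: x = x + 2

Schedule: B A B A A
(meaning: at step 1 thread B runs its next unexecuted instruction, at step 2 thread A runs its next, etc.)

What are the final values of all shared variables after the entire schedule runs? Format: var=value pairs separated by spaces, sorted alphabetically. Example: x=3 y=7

Answer: x=3 y=3

Derivation:
Step 1: thread B executes B1 (x = x * 2). Shared: x=4 y=3. PCs: A@0 B@1
Step 2: thread A executes A1 (x = x * 3). Shared: x=12 y=3. PCs: A@1 B@1
Step 3: thread B executes B2 (x = x + 2). Shared: x=14 y=3. PCs: A@1 B@2
Step 4: thread A executes A2 (x = x + 4). Shared: x=18 y=3. PCs: A@2 B@2
Step 5: thread A executes A3 (x = y). Shared: x=3 y=3. PCs: A@3 B@2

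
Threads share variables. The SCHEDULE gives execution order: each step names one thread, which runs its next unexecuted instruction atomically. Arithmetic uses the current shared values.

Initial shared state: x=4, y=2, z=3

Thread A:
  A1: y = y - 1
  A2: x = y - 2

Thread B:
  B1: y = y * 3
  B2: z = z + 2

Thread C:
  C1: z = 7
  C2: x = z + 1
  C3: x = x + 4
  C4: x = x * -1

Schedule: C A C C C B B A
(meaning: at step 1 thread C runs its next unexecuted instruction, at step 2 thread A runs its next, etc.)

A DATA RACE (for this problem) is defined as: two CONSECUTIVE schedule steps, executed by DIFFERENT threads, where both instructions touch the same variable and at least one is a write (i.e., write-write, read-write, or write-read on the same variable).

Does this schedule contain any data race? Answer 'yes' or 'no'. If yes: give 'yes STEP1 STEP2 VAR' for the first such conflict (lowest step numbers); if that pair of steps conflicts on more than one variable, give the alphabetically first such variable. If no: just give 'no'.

Steps 1,2: C(r=-,w=z) vs A(r=y,w=y). No conflict.
Steps 2,3: A(r=y,w=y) vs C(r=z,w=x). No conflict.
Steps 3,4: same thread (C). No race.
Steps 4,5: same thread (C). No race.
Steps 5,6: C(r=x,w=x) vs B(r=y,w=y). No conflict.
Steps 6,7: same thread (B). No race.
Steps 7,8: B(r=z,w=z) vs A(r=y,w=x). No conflict.

Answer: no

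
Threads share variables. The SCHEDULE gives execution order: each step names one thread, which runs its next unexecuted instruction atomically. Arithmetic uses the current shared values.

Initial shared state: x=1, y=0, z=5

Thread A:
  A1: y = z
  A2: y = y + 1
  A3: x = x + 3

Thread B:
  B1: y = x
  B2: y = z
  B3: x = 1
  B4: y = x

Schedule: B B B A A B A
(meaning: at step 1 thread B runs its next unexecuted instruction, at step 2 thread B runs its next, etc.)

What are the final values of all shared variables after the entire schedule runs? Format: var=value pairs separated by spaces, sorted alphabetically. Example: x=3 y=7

Answer: x=4 y=1 z=5

Derivation:
Step 1: thread B executes B1 (y = x). Shared: x=1 y=1 z=5. PCs: A@0 B@1
Step 2: thread B executes B2 (y = z). Shared: x=1 y=5 z=5. PCs: A@0 B@2
Step 3: thread B executes B3 (x = 1). Shared: x=1 y=5 z=5. PCs: A@0 B@3
Step 4: thread A executes A1 (y = z). Shared: x=1 y=5 z=5. PCs: A@1 B@3
Step 5: thread A executes A2 (y = y + 1). Shared: x=1 y=6 z=5. PCs: A@2 B@3
Step 6: thread B executes B4 (y = x). Shared: x=1 y=1 z=5. PCs: A@2 B@4
Step 7: thread A executes A3 (x = x + 3). Shared: x=4 y=1 z=5. PCs: A@3 B@4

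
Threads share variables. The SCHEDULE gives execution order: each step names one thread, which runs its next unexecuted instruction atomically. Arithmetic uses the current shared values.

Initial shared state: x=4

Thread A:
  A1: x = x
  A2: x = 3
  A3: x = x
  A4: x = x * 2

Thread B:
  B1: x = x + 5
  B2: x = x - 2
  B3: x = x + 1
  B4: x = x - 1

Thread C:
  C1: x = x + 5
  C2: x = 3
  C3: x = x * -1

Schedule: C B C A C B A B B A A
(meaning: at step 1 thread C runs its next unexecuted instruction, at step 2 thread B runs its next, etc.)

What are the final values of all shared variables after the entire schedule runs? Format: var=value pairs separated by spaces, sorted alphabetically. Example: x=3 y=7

Answer: x=6

Derivation:
Step 1: thread C executes C1 (x = x + 5). Shared: x=9. PCs: A@0 B@0 C@1
Step 2: thread B executes B1 (x = x + 5). Shared: x=14. PCs: A@0 B@1 C@1
Step 3: thread C executes C2 (x = 3). Shared: x=3. PCs: A@0 B@1 C@2
Step 4: thread A executes A1 (x = x). Shared: x=3. PCs: A@1 B@1 C@2
Step 5: thread C executes C3 (x = x * -1). Shared: x=-3. PCs: A@1 B@1 C@3
Step 6: thread B executes B2 (x = x - 2). Shared: x=-5. PCs: A@1 B@2 C@3
Step 7: thread A executes A2 (x = 3). Shared: x=3. PCs: A@2 B@2 C@3
Step 8: thread B executes B3 (x = x + 1). Shared: x=4. PCs: A@2 B@3 C@3
Step 9: thread B executes B4 (x = x - 1). Shared: x=3. PCs: A@2 B@4 C@3
Step 10: thread A executes A3 (x = x). Shared: x=3. PCs: A@3 B@4 C@3
Step 11: thread A executes A4 (x = x * 2). Shared: x=6. PCs: A@4 B@4 C@3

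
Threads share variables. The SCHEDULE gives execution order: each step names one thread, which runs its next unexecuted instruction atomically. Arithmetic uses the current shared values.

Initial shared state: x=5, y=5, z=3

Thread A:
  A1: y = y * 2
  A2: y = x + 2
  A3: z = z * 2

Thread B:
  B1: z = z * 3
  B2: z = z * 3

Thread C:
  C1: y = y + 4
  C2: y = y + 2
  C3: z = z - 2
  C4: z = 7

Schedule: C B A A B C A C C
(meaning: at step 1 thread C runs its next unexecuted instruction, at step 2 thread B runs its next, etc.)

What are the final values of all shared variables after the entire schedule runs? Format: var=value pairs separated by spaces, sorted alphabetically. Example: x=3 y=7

Step 1: thread C executes C1 (y = y + 4). Shared: x=5 y=9 z=3. PCs: A@0 B@0 C@1
Step 2: thread B executes B1 (z = z * 3). Shared: x=5 y=9 z=9. PCs: A@0 B@1 C@1
Step 3: thread A executes A1 (y = y * 2). Shared: x=5 y=18 z=9. PCs: A@1 B@1 C@1
Step 4: thread A executes A2 (y = x + 2). Shared: x=5 y=7 z=9. PCs: A@2 B@1 C@1
Step 5: thread B executes B2 (z = z * 3). Shared: x=5 y=7 z=27. PCs: A@2 B@2 C@1
Step 6: thread C executes C2 (y = y + 2). Shared: x=5 y=9 z=27. PCs: A@2 B@2 C@2
Step 7: thread A executes A3 (z = z * 2). Shared: x=5 y=9 z=54. PCs: A@3 B@2 C@2
Step 8: thread C executes C3 (z = z - 2). Shared: x=5 y=9 z=52. PCs: A@3 B@2 C@3
Step 9: thread C executes C4 (z = 7). Shared: x=5 y=9 z=7. PCs: A@3 B@2 C@4

Answer: x=5 y=9 z=7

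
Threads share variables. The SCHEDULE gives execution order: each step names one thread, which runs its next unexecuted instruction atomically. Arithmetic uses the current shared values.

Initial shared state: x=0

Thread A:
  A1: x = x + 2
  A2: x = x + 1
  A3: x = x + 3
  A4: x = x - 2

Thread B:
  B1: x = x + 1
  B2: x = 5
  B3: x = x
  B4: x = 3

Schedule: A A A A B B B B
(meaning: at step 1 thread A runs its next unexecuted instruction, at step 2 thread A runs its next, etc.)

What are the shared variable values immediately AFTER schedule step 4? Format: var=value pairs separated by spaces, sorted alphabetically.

Step 1: thread A executes A1 (x = x + 2). Shared: x=2. PCs: A@1 B@0
Step 2: thread A executes A2 (x = x + 1). Shared: x=3. PCs: A@2 B@0
Step 3: thread A executes A3 (x = x + 3). Shared: x=6. PCs: A@3 B@0
Step 4: thread A executes A4 (x = x - 2). Shared: x=4. PCs: A@4 B@0

Answer: x=4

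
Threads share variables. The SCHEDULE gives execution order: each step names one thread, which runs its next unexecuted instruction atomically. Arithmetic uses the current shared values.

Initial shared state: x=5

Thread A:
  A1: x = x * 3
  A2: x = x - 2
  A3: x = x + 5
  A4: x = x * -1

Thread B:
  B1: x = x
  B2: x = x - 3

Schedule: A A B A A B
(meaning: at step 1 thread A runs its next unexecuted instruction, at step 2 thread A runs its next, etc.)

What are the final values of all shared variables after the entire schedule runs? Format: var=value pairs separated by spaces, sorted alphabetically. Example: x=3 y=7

Step 1: thread A executes A1 (x = x * 3). Shared: x=15. PCs: A@1 B@0
Step 2: thread A executes A2 (x = x - 2). Shared: x=13. PCs: A@2 B@0
Step 3: thread B executes B1 (x = x). Shared: x=13. PCs: A@2 B@1
Step 4: thread A executes A3 (x = x + 5). Shared: x=18. PCs: A@3 B@1
Step 5: thread A executes A4 (x = x * -1). Shared: x=-18. PCs: A@4 B@1
Step 6: thread B executes B2 (x = x - 3). Shared: x=-21. PCs: A@4 B@2

Answer: x=-21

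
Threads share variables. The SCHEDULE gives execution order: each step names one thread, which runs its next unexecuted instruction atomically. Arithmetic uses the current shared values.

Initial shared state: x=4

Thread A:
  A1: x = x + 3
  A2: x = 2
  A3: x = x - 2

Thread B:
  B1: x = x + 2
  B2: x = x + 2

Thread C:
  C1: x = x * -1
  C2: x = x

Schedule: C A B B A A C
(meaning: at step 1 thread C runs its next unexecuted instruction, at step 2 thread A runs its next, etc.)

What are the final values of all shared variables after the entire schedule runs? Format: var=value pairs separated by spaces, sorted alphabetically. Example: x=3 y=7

Answer: x=0

Derivation:
Step 1: thread C executes C1 (x = x * -1). Shared: x=-4. PCs: A@0 B@0 C@1
Step 2: thread A executes A1 (x = x + 3). Shared: x=-1. PCs: A@1 B@0 C@1
Step 3: thread B executes B1 (x = x + 2). Shared: x=1. PCs: A@1 B@1 C@1
Step 4: thread B executes B2 (x = x + 2). Shared: x=3. PCs: A@1 B@2 C@1
Step 5: thread A executes A2 (x = 2). Shared: x=2. PCs: A@2 B@2 C@1
Step 6: thread A executes A3 (x = x - 2). Shared: x=0. PCs: A@3 B@2 C@1
Step 7: thread C executes C2 (x = x). Shared: x=0. PCs: A@3 B@2 C@2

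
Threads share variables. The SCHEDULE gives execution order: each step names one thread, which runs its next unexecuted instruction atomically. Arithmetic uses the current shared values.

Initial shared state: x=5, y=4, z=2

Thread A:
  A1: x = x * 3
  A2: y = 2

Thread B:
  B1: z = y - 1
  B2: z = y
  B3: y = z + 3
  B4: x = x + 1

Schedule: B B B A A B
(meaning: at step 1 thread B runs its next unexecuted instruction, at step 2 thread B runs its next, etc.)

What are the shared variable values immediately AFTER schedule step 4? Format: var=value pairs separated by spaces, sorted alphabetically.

Answer: x=15 y=7 z=4

Derivation:
Step 1: thread B executes B1 (z = y - 1). Shared: x=5 y=4 z=3. PCs: A@0 B@1
Step 2: thread B executes B2 (z = y). Shared: x=5 y=4 z=4. PCs: A@0 B@2
Step 3: thread B executes B3 (y = z + 3). Shared: x=5 y=7 z=4. PCs: A@0 B@3
Step 4: thread A executes A1 (x = x * 3). Shared: x=15 y=7 z=4. PCs: A@1 B@3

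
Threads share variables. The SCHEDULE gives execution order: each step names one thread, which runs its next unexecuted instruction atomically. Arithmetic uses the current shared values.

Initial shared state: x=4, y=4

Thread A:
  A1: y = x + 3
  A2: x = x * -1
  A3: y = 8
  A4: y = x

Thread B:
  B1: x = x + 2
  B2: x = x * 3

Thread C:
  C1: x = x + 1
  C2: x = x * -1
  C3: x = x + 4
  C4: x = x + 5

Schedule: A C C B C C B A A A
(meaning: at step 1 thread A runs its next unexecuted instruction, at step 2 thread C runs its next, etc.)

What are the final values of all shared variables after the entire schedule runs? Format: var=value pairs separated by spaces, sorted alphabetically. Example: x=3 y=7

Answer: x=-18 y=-18

Derivation:
Step 1: thread A executes A1 (y = x + 3). Shared: x=4 y=7. PCs: A@1 B@0 C@0
Step 2: thread C executes C1 (x = x + 1). Shared: x=5 y=7. PCs: A@1 B@0 C@1
Step 3: thread C executes C2 (x = x * -1). Shared: x=-5 y=7. PCs: A@1 B@0 C@2
Step 4: thread B executes B1 (x = x + 2). Shared: x=-3 y=7. PCs: A@1 B@1 C@2
Step 5: thread C executes C3 (x = x + 4). Shared: x=1 y=7. PCs: A@1 B@1 C@3
Step 6: thread C executes C4 (x = x + 5). Shared: x=6 y=7. PCs: A@1 B@1 C@4
Step 7: thread B executes B2 (x = x * 3). Shared: x=18 y=7. PCs: A@1 B@2 C@4
Step 8: thread A executes A2 (x = x * -1). Shared: x=-18 y=7. PCs: A@2 B@2 C@4
Step 9: thread A executes A3 (y = 8). Shared: x=-18 y=8. PCs: A@3 B@2 C@4
Step 10: thread A executes A4 (y = x). Shared: x=-18 y=-18. PCs: A@4 B@2 C@4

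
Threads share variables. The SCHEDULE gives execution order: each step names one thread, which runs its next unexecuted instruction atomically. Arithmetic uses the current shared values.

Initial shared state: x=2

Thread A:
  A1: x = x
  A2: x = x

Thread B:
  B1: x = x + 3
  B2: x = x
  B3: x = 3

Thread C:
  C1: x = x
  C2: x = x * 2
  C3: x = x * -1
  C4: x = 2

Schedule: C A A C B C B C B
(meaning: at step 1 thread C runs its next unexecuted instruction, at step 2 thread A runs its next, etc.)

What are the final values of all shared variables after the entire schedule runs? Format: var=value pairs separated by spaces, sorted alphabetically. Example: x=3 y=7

Step 1: thread C executes C1 (x = x). Shared: x=2. PCs: A@0 B@0 C@1
Step 2: thread A executes A1 (x = x). Shared: x=2. PCs: A@1 B@0 C@1
Step 3: thread A executes A2 (x = x). Shared: x=2. PCs: A@2 B@0 C@1
Step 4: thread C executes C2 (x = x * 2). Shared: x=4. PCs: A@2 B@0 C@2
Step 5: thread B executes B1 (x = x + 3). Shared: x=7. PCs: A@2 B@1 C@2
Step 6: thread C executes C3 (x = x * -1). Shared: x=-7. PCs: A@2 B@1 C@3
Step 7: thread B executes B2 (x = x). Shared: x=-7. PCs: A@2 B@2 C@3
Step 8: thread C executes C4 (x = 2). Shared: x=2. PCs: A@2 B@2 C@4
Step 9: thread B executes B3 (x = 3). Shared: x=3. PCs: A@2 B@3 C@4

Answer: x=3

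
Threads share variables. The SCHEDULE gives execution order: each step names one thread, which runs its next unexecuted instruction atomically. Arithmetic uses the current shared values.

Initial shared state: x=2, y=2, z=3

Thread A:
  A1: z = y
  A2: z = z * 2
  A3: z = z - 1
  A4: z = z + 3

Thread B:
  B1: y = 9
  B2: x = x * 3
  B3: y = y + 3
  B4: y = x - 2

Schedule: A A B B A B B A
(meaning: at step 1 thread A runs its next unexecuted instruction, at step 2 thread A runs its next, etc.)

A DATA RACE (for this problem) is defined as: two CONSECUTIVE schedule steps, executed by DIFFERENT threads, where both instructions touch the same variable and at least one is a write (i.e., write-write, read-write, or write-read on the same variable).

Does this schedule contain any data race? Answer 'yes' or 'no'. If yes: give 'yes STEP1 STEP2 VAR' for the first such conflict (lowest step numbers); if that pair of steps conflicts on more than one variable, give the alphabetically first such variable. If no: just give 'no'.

Answer: no

Derivation:
Steps 1,2: same thread (A). No race.
Steps 2,3: A(r=z,w=z) vs B(r=-,w=y). No conflict.
Steps 3,4: same thread (B). No race.
Steps 4,5: B(r=x,w=x) vs A(r=z,w=z). No conflict.
Steps 5,6: A(r=z,w=z) vs B(r=y,w=y). No conflict.
Steps 6,7: same thread (B). No race.
Steps 7,8: B(r=x,w=y) vs A(r=z,w=z). No conflict.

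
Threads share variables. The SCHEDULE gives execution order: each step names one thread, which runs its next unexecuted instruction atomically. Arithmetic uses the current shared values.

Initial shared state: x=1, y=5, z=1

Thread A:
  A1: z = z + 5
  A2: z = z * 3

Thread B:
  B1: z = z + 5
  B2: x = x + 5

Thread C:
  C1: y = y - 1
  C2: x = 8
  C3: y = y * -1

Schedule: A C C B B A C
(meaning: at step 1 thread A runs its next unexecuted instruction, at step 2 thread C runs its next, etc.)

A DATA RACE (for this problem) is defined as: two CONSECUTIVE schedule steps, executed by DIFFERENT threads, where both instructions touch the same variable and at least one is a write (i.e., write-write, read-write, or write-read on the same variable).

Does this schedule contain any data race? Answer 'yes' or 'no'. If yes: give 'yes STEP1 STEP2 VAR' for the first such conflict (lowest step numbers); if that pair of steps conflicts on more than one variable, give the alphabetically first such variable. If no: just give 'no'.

Answer: no

Derivation:
Steps 1,2: A(r=z,w=z) vs C(r=y,w=y). No conflict.
Steps 2,3: same thread (C). No race.
Steps 3,4: C(r=-,w=x) vs B(r=z,w=z). No conflict.
Steps 4,5: same thread (B). No race.
Steps 5,6: B(r=x,w=x) vs A(r=z,w=z). No conflict.
Steps 6,7: A(r=z,w=z) vs C(r=y,w=y). No conflict.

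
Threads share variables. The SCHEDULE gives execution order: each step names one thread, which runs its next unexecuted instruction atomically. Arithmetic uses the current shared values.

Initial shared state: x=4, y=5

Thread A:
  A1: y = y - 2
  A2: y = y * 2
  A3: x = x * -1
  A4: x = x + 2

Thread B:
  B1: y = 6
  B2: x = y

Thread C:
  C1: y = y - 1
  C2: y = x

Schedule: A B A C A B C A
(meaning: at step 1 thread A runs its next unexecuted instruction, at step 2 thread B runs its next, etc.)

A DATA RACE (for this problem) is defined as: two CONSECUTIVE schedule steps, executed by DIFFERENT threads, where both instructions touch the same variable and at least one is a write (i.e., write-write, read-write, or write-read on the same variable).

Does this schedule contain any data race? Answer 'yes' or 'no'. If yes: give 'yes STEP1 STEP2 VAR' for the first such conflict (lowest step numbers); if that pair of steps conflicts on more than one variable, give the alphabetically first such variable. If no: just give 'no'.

Answer: yes 1 2 y

Derivation:
Steps 1,2: A(y = y - 2) vs B(y = 6). RACE on y (W-W).
Steps 2,3: B(y = 6) vs A(y = y * 2). RACE on y (W-W).
Steps 3,4: A(y = y * 2) vs C(y = y - 1). RACE on y (W-W).
Steps 4,5: C(r=y,w=y) vs A(r=x,w=x). No conflict.
Steps 5,6: A(x = x * -1) vs B(x = y). RACE on x (W-W).
Steps 6,7: B(x = y) vs C(y = x). RACE on x (W-R), y (R-W). Multiple vars; alphabetically first is x.
Steps 7,8: C(y = x) vs A(x = x + 2). RACE on x (R-W).
First conflict at steps 1,2.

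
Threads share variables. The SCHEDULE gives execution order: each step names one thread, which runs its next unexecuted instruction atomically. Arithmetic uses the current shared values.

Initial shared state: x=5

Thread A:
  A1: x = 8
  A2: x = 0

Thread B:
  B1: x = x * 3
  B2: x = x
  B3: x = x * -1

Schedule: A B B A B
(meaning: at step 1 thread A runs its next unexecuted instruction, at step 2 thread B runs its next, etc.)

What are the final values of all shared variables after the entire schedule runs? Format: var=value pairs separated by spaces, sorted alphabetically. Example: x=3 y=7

Step 1: thread A executes A1 (x = 8). Shared: x=8. PCs: A@1 B@0
Step 2: thread B executes B1 (x = x * 3). Shared: x=24. PCs: A@1 B@1
Step 3: thread B executes B2 (x = x). Shared: x=24. PCs: A@1 B@2
Step 4: thread A executes A2 (x = 0). Shared: x=0. PCs: A@2 B@2
Step 5: thread B executes B3 (x = x * -1). Shared: x=0. PCs: A@2 B@3

Answer: x=0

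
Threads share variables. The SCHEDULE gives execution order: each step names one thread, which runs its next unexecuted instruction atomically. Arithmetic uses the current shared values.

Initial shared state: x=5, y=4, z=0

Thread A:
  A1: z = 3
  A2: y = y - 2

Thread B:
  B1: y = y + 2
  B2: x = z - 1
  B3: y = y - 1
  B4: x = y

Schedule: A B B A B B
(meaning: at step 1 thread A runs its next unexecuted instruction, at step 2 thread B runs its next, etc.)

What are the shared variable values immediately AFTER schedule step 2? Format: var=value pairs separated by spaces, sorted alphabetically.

Answer: x=5 y=6 z=3

Derivation:
Step 1: thread A executes A1 (z = 3). Shared: x=5 y=4 z=3. PCs: A@1 B@0
Step 2: thread B executes B1 (y = y + 2). Shared: x=5 y=6 z=3. PCs: A@1 B@1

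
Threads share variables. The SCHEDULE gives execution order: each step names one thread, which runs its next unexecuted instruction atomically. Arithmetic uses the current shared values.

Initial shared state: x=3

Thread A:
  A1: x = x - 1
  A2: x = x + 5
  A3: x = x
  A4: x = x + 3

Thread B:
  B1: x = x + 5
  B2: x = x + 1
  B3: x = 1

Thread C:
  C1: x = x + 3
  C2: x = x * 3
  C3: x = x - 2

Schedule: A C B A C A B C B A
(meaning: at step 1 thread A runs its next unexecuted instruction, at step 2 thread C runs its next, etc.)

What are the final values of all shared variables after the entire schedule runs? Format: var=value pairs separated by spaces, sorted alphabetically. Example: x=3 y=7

Answer: x=4

Derivation:
Step 1: thread A executes A1 (x = x - 1). Shared: x=2. PCs: A@1 B@0 C@0
Step 2: thread C executes C1 (x = x + 3). Shared: x=5. PCs: A@1 B@0 C@1
Step 3: thread B executes B1 (x = x + 5). Shared: x=10. PCs: A@1 B@1 C@1
Step 4: thread A executes A2 (x = x + 5). Shared: x=15. PCs: A@2 B@1 C@1
Step 5: thread C executes C2 (x = x * 3). Shared: x=45. PCs: A@2 B@1 C@2
Step 6: thread A executes A3 (x = x). Shared: x=45. PCs: A@3 B@1 C@2
Step 7: thread B executes B2 (x = x + 1). Shared: x=46. PCs: A@3 B@2 C@2
Step 8: thread C executes C3 (x = x - 2). Shared: x=44. PCs: A@3 B@2 C@3
Step 9: thread B executes B3 (x = 1). Shared: x=1. PCs: A@3 B@3 C@3
Step 10: thread A executes A4 (x = x + 3). Shared: x=4. PCs: A@4 B@3 C@3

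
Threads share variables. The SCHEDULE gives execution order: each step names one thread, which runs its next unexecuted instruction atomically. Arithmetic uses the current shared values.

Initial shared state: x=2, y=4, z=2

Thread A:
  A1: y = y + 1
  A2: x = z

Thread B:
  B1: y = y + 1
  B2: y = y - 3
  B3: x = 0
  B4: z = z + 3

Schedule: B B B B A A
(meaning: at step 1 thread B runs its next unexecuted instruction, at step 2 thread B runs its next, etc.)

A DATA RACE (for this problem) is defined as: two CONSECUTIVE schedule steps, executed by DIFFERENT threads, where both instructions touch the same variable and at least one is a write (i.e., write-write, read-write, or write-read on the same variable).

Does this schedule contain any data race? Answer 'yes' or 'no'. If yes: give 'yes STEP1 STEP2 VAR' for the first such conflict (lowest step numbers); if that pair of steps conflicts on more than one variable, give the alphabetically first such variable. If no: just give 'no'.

Answer: no

Derivation:
Steps 1,2: same thread (B). No race.
Steps 2,3: same thread (B). No race.
Steps 3,4: same thread (B). No race.
Steps 4,5: B(r=z,w=z) vs A(r=y,w=y). No conflict.
Steps 5,6: same thread (A). No race.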